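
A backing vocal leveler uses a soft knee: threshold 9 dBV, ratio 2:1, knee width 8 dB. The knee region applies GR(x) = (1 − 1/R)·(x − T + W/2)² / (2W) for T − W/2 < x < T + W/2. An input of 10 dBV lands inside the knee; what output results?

x − T + W/2 = 10 − 9 + 4 = 5.
GR = (1 − 1/2) × 5² / 16 = 0.5 × 25 / 16 = 0.78125 dB.
Output = 10 − 0.78125 = 9.21875 dBV.

9.21875 dBV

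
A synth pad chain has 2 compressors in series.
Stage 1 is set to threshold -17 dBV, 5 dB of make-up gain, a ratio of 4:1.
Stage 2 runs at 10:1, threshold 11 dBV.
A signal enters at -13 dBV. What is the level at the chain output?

Stage 1: 4 dB above -17 dBV, reduced 4:1 to 1 dB above → -16 dBV; +5 dB make-up → -11 dBV.
Stage 2: -11 dBV is at or below the 11 dBV threshold — no compression; output -11 dBV.

-11 dBV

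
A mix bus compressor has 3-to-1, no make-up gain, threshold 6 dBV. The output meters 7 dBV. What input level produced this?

That's 1 dB above the 6 dBV threshold.
Input overshoot = R × output overshoot = 3 dB → input = 6 + 3 = 9 dBV.

9 dBV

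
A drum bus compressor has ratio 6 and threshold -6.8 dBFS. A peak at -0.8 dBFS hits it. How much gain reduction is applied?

5 dB

Overshoot = -0.8 − (-6.8) = 6 dB.
At 6:1, output sits 6/6 = 1 dB above threshold.
GR = overshoot in − overshoot out = 6 − 1 = 5 dB.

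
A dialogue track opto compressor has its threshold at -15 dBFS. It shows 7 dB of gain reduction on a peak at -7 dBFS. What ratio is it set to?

8:1

Input overshoot = -7 − (-15) = 8 dB.
Output overshoot = 8 − 7 = 1 dB.
Ratio = input overshoot / output overshoot = 8 / 1 = 8.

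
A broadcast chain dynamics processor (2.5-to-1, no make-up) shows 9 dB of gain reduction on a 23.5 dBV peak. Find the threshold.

8.5 dBV

Input is 15 dB above T (since output overshoot × R = input overshoot: (14.5 − T)·2.5 = 23.5 − T gives T = 8.5 dBV).
Check: 8.5 + (23.5 − 8.5)/2.5 = 8.5 + 6 = 14.5 dBV. ✓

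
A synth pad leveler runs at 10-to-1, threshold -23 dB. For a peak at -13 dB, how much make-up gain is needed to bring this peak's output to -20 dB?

2 dB

Without make-up, output = threshold + overshoot/10 = -23 + 1 = -22 dB.
Gap to target: 2 dB.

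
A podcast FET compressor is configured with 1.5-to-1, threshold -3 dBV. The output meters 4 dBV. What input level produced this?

That's 7 dB above the -3 dBV threshold.
Undo the ratio: input overshoot = 7 × 1.5 = 10.5 dB, giving input = 7.5 dBV.

7.5 dBV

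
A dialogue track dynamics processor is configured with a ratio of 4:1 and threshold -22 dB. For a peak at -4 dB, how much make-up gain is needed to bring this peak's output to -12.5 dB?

5 dB

Without make-up, output = threshold + overshoot/4 = -22 + 4.5 = -17.5 dB.
Gap to target: 5 dB.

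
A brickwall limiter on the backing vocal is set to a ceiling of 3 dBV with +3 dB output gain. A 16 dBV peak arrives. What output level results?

At ∞:1, everything above 3 dBV is held at the ceiling.
Output gain then adds 3 dB: 3 + 3 = 6 dBV.

6 dBV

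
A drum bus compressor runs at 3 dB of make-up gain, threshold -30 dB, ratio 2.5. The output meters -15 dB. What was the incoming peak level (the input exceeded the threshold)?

Remove make-up: -15 − 3 = -18 dB.
Post-compression overshoot = -18 − (-30) = 12 dB.
Undo the ratio: input overshoot = 12 × 2.5 = 30 dB, giving input = 0 dB.

0 dB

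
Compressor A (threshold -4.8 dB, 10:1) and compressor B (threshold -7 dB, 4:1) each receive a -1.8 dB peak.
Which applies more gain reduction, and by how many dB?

B, by 1.2 dB

A: GR = 3 − 3/10 = 2.7 dB.
B: GR = 5.2 − 5.2/4 = 3.9 dB.
Difference: 1.2 dB in favour of B.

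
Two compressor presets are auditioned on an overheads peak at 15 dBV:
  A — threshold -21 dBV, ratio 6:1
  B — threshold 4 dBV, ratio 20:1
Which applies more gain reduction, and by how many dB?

A: overshoot 36 dB → output overshoot 6 dB → GR 30 dB.
B: overshoot 11 dB → output overshoot 0.55 dB → GR 10.45 dB.
A reduces 19.55 dB more.

A, by 19.55 dB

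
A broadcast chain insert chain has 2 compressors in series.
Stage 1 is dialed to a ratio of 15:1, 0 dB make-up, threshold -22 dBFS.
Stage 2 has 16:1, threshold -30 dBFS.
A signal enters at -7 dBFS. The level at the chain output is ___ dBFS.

Stage 1: 15 dB above -22 dBFS, reduced 15:1 to 1 dB above → -21 dBFS.
Stage 2: overshoot 9 dB → 9/16 = 0.5625 dB → -29.4375 dBFS.

-29.4375 dBFS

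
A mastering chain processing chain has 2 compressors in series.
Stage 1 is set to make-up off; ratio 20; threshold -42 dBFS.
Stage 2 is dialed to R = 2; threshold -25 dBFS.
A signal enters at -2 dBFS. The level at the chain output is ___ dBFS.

Stage 1: 40 dB above -42 dBFS, reduced 20:1 to 2 dB above → -40 dBFS.
Stage 2: -40 dBFS is at or below the -25 dBFS threshold — no compression; output -40 dBFS.

-40 dBFS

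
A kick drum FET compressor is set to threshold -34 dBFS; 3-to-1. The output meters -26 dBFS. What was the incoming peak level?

Post-compression overshoot = -26 − (-34) = 8 dB.
Before 3:1 compression the overshoot was 8 × 3 = 24 dB, so input = -34 + 24 = -10 dBFS.

-10 dBFS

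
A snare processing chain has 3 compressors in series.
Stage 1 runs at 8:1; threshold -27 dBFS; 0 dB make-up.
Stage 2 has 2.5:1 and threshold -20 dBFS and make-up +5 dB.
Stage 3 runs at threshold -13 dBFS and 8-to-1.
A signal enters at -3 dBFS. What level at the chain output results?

Stage 1: 24 dB above -27 dBFS, reduced 8:1 to 3 dB above → -24 dBFS.
Stage 2: -24 dBFS ≤ -20 dBFS, so stage 2 doesn't engage; make-up brings it to -19 dBFS.
Stage 3: below threshold (-19 ≤ -13); passes unchanged; output -19 dBFS.

-19 dBFS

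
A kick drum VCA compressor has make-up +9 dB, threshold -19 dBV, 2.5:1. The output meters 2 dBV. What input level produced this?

Before make-up, the level was 2 − 9 = -7 dBV.
The compressed level sits -7 − (-19) = 12 dB over threshold.
Before 2.5:1 compression the overshoot was 12 × 2.5 = 30 dB, so input = -19 + 30 = 11 dBV.

11 dBV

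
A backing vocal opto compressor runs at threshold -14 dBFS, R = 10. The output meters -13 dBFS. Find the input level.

-4 dBFS

That's 1 dB above the -14 dBFS threshold.
Undo the ratio: input overshoot = 1 × 10 = 10 dB, giving input = -4 dBFS.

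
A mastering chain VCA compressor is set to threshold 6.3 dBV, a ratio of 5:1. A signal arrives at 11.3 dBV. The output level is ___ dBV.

Overshoot: 11.3 − 6.3 = 5 dB.
At 5:1 the overshoot is divided by 5, leaving 1 dB above threshold.
That puts the output at 7.3 dBV.

7.3 dBV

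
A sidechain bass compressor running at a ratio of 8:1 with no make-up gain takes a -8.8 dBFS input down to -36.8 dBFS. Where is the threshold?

Let T be the threshold. Output overshoot = (input overshoot)/R, so -36.8 − T = (-8.8 − T)/8.
8·(-36.8 − T) = -8.8 − T → 7·T = -294.4 − (-8.8) = -285.6.
T = -285.6/7 = -40.8 dBFS.

-40.8 dBFS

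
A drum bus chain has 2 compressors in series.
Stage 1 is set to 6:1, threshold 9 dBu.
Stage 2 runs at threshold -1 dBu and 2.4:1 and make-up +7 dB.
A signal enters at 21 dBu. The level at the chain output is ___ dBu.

11 dBu

Stage 1: overshoot 12 dB → 12/6 = 2 dB → 11 dBu.
Stage 2: 12 dB above -1 dBu, reduced 2.4:1 to 5 dB above → 4 dBu; +7 dB make-up → 11 dBu.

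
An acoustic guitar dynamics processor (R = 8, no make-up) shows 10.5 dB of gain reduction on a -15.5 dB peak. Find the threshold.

-27.5 dB

Gain reduction = -15.5 − (-26) = 10.5 dB; output overshoot = GR / (R − 1) = 10.5 / 7 = 1.5 dB.
Threshold = output − output overshoot = -26 − 1.5 = -27.5 dB.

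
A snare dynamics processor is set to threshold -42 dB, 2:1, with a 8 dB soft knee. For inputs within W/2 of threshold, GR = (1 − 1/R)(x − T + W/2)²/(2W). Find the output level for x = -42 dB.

-42.5 dB

x − T + W/2 = -42 − (-42) + 4 = 4.
GR = (1 − 1/2) × 4² / 16 = 0.5 × 16 / 16 = 0.5 dB.
Output = -42 − 0.5 = -42.5 dB.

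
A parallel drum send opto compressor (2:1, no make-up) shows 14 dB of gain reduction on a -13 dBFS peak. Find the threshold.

-41 dBFS

Input is 28 dB above T (since output overshoot × R = input overshoot: (-27 − T)·2 = -13 − T gives T = -41 dBFS).
Check: -41 + (-13 − (-41))/2 = -41 + 14 = -27 dBFS. ✓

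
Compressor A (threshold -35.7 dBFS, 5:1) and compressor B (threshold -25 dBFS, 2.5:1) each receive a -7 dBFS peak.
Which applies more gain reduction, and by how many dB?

A, by 12.16 dB

A: overshoot 28.7 dB → output overshoot 5.74 dB → GR 22.96 dB.
B: overshoot 18 dB → output overshoot 7.2 dB → GR 10.8 dB.
A applies 12.16 dB more gain reduction.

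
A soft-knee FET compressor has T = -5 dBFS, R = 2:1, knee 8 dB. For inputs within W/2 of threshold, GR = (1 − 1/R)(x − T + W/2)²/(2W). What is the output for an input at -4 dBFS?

x − T + W/2 = -4 − (-5) + 4 = 5.
GR = (1 − 1/2) × 5² / 16 = 0.5 × 25 / 16 = 0.78125 dB.
Output = -4 − 0.78125 = -4.78125 dBFS.

-4.78125 dBFS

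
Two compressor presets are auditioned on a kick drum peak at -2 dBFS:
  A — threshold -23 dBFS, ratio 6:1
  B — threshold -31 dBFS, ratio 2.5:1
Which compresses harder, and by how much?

A: GR = 21 − 21/6 = 17.5 dB.
B: GR = 29 − 29/2.5 = 17.4 dB.
A applies 0.1 dB more gain reduction.

A, by 0.1 dB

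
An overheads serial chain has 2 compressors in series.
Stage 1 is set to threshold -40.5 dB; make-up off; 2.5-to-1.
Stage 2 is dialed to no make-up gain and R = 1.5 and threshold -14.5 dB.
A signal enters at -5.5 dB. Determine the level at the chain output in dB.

Stage 1: overshoot 35 dB → 35/2.5 = 14 dB → -26.5 dB.
Stage 2: below threshold (-26.5 ≤ -14.5); passes unchanged; output -26.5 dB.

-26.5 dB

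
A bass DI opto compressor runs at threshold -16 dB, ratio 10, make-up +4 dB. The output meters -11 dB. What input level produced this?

Remove make-up: -11 − 4 = -15 dB.
The compressed level sits -15 − (-16) = 1 dB over threshold.
Undo the ratio: input overshoot = 1 × 10 = 10 dB, giving input = -6 dB.

-6 dB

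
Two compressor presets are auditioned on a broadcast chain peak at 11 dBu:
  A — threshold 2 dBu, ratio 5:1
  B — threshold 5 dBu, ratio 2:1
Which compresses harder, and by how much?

A, by 4.2 dB

A: GR = 9 − 9/5 = 7.2 dB.
B: GR = 6 − 6/2 = 3 dB.
A applies 4.2 dB more gain reduction.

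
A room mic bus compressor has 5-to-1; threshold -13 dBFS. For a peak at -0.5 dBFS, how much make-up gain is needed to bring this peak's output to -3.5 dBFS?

The peak compresses to -13 + 12.5/5 = -10.5 dBFS.
To reach -3.5 dBFS requires -3.5 − (-10.5) = 7 dB of make-up.

7 dB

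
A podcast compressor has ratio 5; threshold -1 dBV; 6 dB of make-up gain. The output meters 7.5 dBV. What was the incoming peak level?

Stripping the +6 dB make-up gives 1.5 dBV at the gain stage.
The compressed level sits 1.5 − (-1) = 2.5 dB over threshold.
Input overshoot = R × output overshoot = 12.5 dB → input = -1 + 12.5 = 11.5 dBV.

11.5 dBV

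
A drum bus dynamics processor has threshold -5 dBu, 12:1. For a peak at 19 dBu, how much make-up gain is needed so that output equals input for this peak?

22 dB

Without make-up, output = threshold + overshoot/12 = -5 + 2 = -3 dBu.
Gap to target: 22 dB.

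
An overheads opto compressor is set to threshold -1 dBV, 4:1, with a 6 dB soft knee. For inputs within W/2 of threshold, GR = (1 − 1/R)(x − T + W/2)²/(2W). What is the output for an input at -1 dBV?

x − T + W/2 = -1 − (-1) + 3 = 3.
GR = (1 − 1/4) × 3² / 12 = 0.75 × 9 / 12 = 0.5625 dB.
Output = -1 − 0.5625 = -1.5625 dBV.

-1.5625 dBV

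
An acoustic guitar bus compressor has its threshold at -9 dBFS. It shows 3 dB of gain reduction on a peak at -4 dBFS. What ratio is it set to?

Input overshoot = -4 − (-9) = 5 dB.
Output overshoot = 5 − 3 = 2 dB.
Ratio = input overshoot / output overshoot = 5 / 2 = 2.5.

2.5:1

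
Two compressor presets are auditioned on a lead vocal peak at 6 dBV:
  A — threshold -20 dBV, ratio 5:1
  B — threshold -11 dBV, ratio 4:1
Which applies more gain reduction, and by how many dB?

A, by 8.05 dB

A: overshoot 26 dB → output overshoot 5.2 dB → GR 20.8 dB.
B: overshoot 17 dB → output overshoot 4.25 dB → GR 12.75 dB.
Difference: 8.05 dB in favour of A.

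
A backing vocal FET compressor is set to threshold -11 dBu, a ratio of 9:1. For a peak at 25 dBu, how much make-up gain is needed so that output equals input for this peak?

32 dB

Overshoot 36 dB → 36/9 = 4 dB after compression, so the compressed level is -11 + 4 = -7 dBu.
Make-up = target − compressed = 25 − (-7) = 32 dB.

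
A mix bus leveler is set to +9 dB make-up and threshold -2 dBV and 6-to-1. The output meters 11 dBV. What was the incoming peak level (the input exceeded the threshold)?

Stripping the +9 dB make-up gives 2 dBV at the gain stage.
The compressed level sits 2 − (-2) = 4 dB over threshold.
Undo the ratio: input overshoot = 4 × 6 = 24 dB, giving input = 22 dBV.

22 dBV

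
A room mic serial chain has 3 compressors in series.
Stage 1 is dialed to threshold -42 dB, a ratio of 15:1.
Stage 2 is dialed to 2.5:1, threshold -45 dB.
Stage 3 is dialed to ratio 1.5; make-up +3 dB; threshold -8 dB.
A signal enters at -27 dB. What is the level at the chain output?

-40.4 dB

Stage 1: 15 dB above -42 dB, reduced 15:1 to 1 dB above → -41 dB.
Stage 2: -41 dB is 4 dB over -45 dB; at 2.5:1 that becomes 1.6 dB over, giving -43.4 dB.
Stage 3: below threshold (-43.4 ≤ -8); passes unchanged; make-up brings it to -40.4 dB.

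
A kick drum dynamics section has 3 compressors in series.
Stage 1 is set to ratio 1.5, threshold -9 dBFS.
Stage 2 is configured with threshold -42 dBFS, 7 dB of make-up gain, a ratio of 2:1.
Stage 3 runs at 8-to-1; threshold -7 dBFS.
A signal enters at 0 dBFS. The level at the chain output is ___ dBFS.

-15.5 dBFS

Stage 1: 0 dBFS is 9 dB over -9 dBFS; at 1.5:1 that becomes 6 dB over, giving -3 dBFS.
Stage 2: -3 dBFS is 39 dB over -42 dBFS; at 2:1 that becomes 19.5 dB over, giving -22.5 dBFS; +7 dB make-up → -15.5 dBFS.
Stage 3: below threshold (-15.5 ≤ -7); passes unchanged; output -15.5 dBFS.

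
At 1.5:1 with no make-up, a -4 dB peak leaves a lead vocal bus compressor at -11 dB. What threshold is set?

Let T be the threshold. Output overshoot = (input overshoot)/R, so -11 − T = (-4 − T)/1.5.
1.5·(-11 − T) = -4 − T → 0.5·T = -16.5 − (-4) = -12.5.
T = -12.5/0.5 = -25 dB.

-25 dB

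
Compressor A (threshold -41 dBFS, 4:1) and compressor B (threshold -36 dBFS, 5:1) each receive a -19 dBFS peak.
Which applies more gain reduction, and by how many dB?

A, by 2.9 dB

A: 22 dB over, compressed to 5.5 dB over, so 16.5 dB of GR.
B: 17 dB over, compressed to 3.4 dB over, so 13.6 dB of GR.
Difference: 2.9 dB in favour of A.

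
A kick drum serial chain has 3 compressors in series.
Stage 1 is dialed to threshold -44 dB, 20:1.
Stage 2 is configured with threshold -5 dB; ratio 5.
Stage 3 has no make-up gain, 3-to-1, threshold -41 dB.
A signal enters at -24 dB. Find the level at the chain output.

-43 dB

Stage 1: overshoot 20 dB → 20/20 = 1 dB → -43 dB.
Stage 2: -43 dB ≤ -5 dB, so stage 2 doesn't engage; output -43 dB.
Stage 3: -43 dB is at or below the -41 dB threshold — no compression; output -43 dB.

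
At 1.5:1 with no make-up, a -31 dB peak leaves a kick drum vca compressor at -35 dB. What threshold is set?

Input is 12 dB above T (since output overshoot × R = input overshoot: (-35 − T)·1.5 = -31 − T gives T = -43 dB).
Check: -43 + (-31 − (-43))/1.5 = -43 + 8 = -35 dB. ✓

-43 dB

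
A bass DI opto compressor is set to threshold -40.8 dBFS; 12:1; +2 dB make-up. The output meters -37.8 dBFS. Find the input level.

Remove make-up: -37.8 − 2 = -39.8 dBFS.
That's 1 dB above the -40.8 dBFS threshold.
Undo the ratio: input overshoot = 1 × 12 = 12 dB, giving input = -28.8 dBFS.

-28.8 dBFS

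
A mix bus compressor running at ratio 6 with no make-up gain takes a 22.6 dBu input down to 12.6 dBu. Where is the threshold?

Let T be the threshold. Output overshoot = (input overshoot)/R, so 12.6 − T = (22.6 − T)/6.
6·(12.6 − T) = 22.6 − T → 5·T = 75.6 − 22.6 = 53.
T = 53/5 = 10.6 dBu.

10.6 dBu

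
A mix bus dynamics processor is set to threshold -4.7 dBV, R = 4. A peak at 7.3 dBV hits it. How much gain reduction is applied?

9 dB

7.3 dBV exceeds the threshold by 12 dB.
A 4:1 ratio leaves 3 dB of that excess.
GR = overshoot in − overshoot out = 12 − 3 = 9 dB.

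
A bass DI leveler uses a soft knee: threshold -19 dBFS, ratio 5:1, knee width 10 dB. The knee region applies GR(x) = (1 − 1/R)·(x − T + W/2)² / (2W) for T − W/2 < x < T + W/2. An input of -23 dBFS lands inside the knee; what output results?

x − T + W/2 = -23 − (-19) + 5 = 1.
GR = (1 − 1/5) × 1² / 20 = 0.8 × 1 / 20 = 0.04 dB.
Output = -23 − 0.04 = -23.04 dBFS.

-23.04 dBFS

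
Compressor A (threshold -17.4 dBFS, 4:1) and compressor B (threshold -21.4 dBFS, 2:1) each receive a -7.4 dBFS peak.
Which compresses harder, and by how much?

A, by 0.5 dB

A: GR = 10 − 10/4 = 7.5 dB.
B: GR = 14 − 14/2 = 7 dB.
A reduces 0.5 dB more.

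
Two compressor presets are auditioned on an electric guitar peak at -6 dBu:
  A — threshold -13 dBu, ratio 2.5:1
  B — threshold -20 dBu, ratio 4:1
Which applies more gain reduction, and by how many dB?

B, by 6.3 dB

A: overshoot 7 dB → output overshoot 2.8 dB → GR 4.2 dB.
B: overshoot 14 dB → output overshoot 3.5 dB → GR 10.5 dB.
Difference: 6.3 dB in favour of B.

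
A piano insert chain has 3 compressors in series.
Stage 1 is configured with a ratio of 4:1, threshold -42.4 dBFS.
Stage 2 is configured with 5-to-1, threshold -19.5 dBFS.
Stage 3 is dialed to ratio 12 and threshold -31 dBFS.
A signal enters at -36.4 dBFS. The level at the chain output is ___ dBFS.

Stage 1: -36.4 dBFS is 6 dB over -42.4 dBFS; at 4:1 that becomes 1.5 dB over, giving -40.9 dBFS.
Stage 2: below threshold (-40.9 ≤ -19.5); passes unchanged; output -40.9 dBFS.
Stage 3: -40.9 dBFS ≤ -31 dBFS, so stage 3 doesn't engage; output -40.9 dBFS.

-40.9 dBFS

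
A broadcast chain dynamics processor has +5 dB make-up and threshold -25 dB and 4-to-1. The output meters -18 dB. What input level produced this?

Stripping the +5 dB make-up gives -23 dB at the gain stage.
Post-compression overshoot = -23 − (-25) = 2 dB.
Before 4:1 compression the overshoot was 2 × 4 = 8 dB, so input = -25 + 8 = -17 dB.

-17 dB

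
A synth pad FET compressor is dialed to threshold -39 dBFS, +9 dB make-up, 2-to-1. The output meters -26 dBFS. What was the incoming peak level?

-31 dBFS

Stripping the +9 dB make-up gives -35 dBFS at the gain stage.
Post-compression overshoot = -35 − (-39) = 4 dB.
Undo the ratio: input overshoot = 4 × 2 = 8 dB, giving input = -31 dBFS.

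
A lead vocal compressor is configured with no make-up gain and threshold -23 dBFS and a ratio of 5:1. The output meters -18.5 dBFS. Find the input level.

-0.5 dBFS

Post-compression overshoot = -18.5 − (-23) = 4.5 dB.
Before 5:1 compression the overshoot was 4.5 × 5 = 22.5 dB, so input = -23 + 22.5 = -0.5 dBFS.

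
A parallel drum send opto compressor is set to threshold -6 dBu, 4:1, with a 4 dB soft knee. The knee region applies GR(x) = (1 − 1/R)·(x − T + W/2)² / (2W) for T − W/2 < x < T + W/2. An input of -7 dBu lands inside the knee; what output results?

-7.09375 dBu

x − T + W/2 = -7 − (-6) + 2 = 1.
GR = (1 − 1/4) × 1² / 8 = 0.75 × 1 / 8 = 0.09375 dB.
Output = -7 − 0.09375 = -7.09375 dBu.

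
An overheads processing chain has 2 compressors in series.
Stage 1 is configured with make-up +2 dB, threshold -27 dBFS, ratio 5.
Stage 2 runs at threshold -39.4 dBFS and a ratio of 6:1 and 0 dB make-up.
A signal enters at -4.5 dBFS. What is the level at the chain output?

Stage 1: -4.5 dBFS is 22.5 dB over -27 dBFS; at 5:1 that becomes 4.5 dB over, giving -22.5 dBFS; +2 dB make-up → -20.5 dBFS.
Stage 2: overshoot 18.9 dB → 18.9/6 = 3.15 dB → -36.25 dBFS.

-36.25 dBFS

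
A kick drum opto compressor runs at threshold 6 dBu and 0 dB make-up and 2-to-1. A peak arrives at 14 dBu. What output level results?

14 dBu sits 8 dB over threshold.
2:1 compression reduces that to 8/2 = 4 dB over.
So the level is 6 + 4 = 10 dBu.

10 dBu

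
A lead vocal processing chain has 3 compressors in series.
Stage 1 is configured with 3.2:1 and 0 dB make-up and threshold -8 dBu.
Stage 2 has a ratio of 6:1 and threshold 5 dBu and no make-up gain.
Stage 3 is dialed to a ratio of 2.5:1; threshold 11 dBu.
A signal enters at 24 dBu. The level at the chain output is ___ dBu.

2 dBu

Stage 1: 24 dBu is 32 dB over -8 dBu; at 3.2:1 that becomes 10 dB over, giving 2 dBu.
Stage 2: below threshold (2 ≤ 5); passes unchanged; output 2 dBu.
Stage 3: 2 dBu ≤ 11 dBu, so stage 3 doesn't engage; output 2 dBu.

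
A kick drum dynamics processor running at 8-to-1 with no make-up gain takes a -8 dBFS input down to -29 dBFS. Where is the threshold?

Gain reduction = -8 − (-29) = 21 dB; output overshoot = GR / (R − 1) = 21 / 7 = 3 dB.
Threshold = output − output overshoot = -29 − 3 = -32 dBFS.

-32 dBFS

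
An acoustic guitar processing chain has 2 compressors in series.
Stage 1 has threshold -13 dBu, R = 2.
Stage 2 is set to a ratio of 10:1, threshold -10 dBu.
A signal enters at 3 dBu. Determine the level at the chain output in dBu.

-9.5 dBu

Stage 1: overshoot 16 dB → 16/2 = 8 dB → -5 dBu.
Stage 2: overshoot 5 dB → 5/10 = 0.5 dB → -9.5 dBu.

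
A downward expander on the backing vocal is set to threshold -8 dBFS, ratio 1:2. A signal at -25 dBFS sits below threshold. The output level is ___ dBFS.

Undershoot = (-8) − (-25) = 17 dB.
At 1:2, that expands to 34 dB under threshold.
Output = -8 − 34 = -42 dBFS.

-42 dBFS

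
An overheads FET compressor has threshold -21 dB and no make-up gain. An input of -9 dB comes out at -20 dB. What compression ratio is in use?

12:1

Input overshoot = -9 − (-21) = 12 dB; output overshoot = -20 − (-21) = 1 dB.
Ratio = 12 / 1 = 12.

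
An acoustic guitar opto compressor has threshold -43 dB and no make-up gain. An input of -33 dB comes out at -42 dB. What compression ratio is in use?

10:1

Input overshoot = -33 − (-43) = 10 dB; output overshoot = -42 − (-43) = 1 dB.
Ratio = 10 / 1 = 10.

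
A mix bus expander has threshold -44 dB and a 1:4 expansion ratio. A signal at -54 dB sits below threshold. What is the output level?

-84 dB

Below threshold, a 1:4 expander applies gain = (4−1)×(T − x) of attenuation.
(4−1) × 10 = 30 dB, so output = -54 − 30 = -84 dB.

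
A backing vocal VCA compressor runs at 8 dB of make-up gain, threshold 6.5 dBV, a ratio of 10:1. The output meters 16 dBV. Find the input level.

21.5 dBV

Remove make-up: 16 − 8 = 8 dBV.
That's 1.5 dB above the 6.5 dBV threshold.
Before 10:1 compression the overshoot was 1.5 × 10 = 15 dB, so input = 6.5 + 15 = 21.5 dBV.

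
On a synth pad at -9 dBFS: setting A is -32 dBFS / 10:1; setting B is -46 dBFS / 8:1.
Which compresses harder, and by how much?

B, by 11.675 dB

A: GR = 23 − 23/10 = 20.7 dB.
B: GR = 37 − 37/8 = 32.375 dB.
B reduces 11.675 dB more.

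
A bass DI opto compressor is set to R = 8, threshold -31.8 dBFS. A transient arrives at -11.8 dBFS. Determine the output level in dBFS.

-29.3 dBFS

Overshoot: -11.8 − (-31.8) = 20 dB.
The 20 dB excess becomes 2.5 dB after 8:1 reduction.
So the level is -31.8 + 2.5 = -29.3 dBFS.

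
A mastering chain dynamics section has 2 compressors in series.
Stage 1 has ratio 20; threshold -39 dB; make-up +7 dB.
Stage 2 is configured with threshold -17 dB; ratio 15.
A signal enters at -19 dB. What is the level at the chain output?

-31 dB

Stage 1: 20 dB above -39 dB, reduced 20:1 to 1 dB above → -38 dB; +7 dB make-up → -31 dB.
Stage 2: -31 dB is at or below the -17 dB threshold — no compression; output -31 dB.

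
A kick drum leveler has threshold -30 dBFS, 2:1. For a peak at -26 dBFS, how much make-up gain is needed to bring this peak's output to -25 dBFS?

3 dB

The peak compresses to -30 + 4/2 = -28 dBFS.
To reach -25 dBFS requires -25 − (-28) = 3 dB of make-up.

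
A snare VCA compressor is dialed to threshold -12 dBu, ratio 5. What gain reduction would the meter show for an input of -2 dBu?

The signal is 10 dB above threshold.
After 5:1 compression the overshoot becomes 10/5 = 2 dB.
GR = overshoot in − overshoot out = 10 − 2 = 8 dB.

8 dB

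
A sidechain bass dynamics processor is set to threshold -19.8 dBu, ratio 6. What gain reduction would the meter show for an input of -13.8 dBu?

-13.8 dBu exceeds the threshold by 6 dB.
At 6:1, output sits 6/6 = 1 dB above threshold.
So the signal is attenuated by 6 − 1 = 5 dB.

5 dB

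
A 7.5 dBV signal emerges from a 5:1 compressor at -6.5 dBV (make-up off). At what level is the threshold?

Gain reduction = 7.5 − (-6.5) = 14 dB; output overshoot = GR / (R − 1) = 14 / 4 = 3.5 dB.
Threshold = output − output overshoot = -6.5 − 3.5 = -10 dBV.

-10 dBV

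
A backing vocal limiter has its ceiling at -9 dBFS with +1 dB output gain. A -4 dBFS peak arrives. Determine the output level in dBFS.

At ∞:1, everything above -9 dBFS is held at the ceiling.
Output gain then adds 1 dB: -9 + 1 = -8 dBFS.

-8 dBFS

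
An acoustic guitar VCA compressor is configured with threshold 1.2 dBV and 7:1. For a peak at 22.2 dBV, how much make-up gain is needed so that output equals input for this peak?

Without make-up, output = threshold + overshoot/7 = 1.2 + 3 = 4.2 dBV.
Gap to target: 18 dB.

18 dB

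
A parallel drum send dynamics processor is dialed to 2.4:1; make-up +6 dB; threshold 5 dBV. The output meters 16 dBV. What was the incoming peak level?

Remove make-up: 16 − 6 = 10 dBV.
That's 5 dB above the 5 dBV threshold.
Input overshoot = R × output overshoot = 12 dB → input = 5 + 12 = 17 dBV.

17 dBV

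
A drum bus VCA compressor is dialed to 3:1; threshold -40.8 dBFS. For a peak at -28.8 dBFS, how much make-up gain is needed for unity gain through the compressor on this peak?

Without make-up, output = threshold + overshoot/3 = -40.8 + 4 = -36.8 dBFS.
Gap to target: 8 dB.

8 dB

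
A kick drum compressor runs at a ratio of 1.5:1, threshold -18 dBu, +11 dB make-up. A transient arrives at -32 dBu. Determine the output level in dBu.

-32 dBu is 14 dB below the -18 dBu threshold, so no gain reduction is applied.
Make-up gain adds 11 dB: -32 + 11 = -21 dBu.

-21 dBu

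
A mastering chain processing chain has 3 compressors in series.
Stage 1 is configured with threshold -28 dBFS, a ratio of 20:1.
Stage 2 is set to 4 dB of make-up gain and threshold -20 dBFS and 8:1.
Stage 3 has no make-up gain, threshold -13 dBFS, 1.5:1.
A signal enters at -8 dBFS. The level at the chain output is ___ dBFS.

Stage 1: 20 dB above -28 dBFS, reduced 20:1 to 1 dB above → -27 dBFS.
Stage 2: -27 dBFS ≤ -20 dBFS, so stage 2 doesn't engage; make-up brings it to -23 dBFS.
Stage 3: -23 dBFS is at or below the -13 dBFS threshold — no compression; output -23 dBFS.

-23 dBFS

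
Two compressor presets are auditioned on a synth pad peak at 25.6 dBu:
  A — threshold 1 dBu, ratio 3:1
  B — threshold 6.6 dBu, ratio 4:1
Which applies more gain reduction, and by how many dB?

A: 24.6 dB over, compressed to 8.2 dB over, so 16.4 dB of GR.
B: 19 dB over, compressed to 4.75 dB over, so 14.25 dB of GR.
Difference: 2.15 dB in favour of A.

A, by 2.15 dB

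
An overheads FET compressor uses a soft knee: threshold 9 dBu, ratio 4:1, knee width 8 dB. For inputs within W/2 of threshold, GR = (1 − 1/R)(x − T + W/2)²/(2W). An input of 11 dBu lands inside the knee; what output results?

x − T + W/2 = 11 − 9 + 4 = 6.
GR = (1 − 1/4) × 6² / 16 = 0.75 × 36 / 16 = 1.6875 dB.
Output = 11 − 1.6875 = 9.3125 dBu.

9.3125 dBu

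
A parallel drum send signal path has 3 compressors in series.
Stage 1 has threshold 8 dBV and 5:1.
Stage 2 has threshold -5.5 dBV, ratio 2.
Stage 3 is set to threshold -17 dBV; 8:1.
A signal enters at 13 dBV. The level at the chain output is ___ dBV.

-14.65625 dBV

Stage 1: 5 dB above 8 dBV, reduced 5:1 to 1 dB above → 9 dBV.
Stage 2: 14.5 dB above -5.5 dBV, reduced 2:1 to 7.25 dB above → 1.75 dBV.
Stage 3: 18.75 dB above -17 dBV, reduced 8:1 to 2.34375 dB above → -14.65625 dBV.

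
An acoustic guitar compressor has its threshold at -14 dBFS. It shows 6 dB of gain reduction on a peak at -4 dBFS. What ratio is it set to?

Input overshoot = -4 − (-14) = 10 dB.
Output overshoot = 10 − 6 = 4 dB.
Ratio = input overshoot / output overshoot = 10 / 4 = 2.5.

2.5:1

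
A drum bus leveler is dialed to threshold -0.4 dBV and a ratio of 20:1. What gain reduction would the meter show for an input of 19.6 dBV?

19 dB

The signal is 20 dB above threshold.
A 20:1 ratio leaves 1 dB of that excess.
Gain reduction = 20 − 1 = 19 dB.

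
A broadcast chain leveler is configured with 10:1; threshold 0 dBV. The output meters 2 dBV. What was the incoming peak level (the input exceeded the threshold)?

20 dBV

Post-compression overshoot = 2 − 0 = 2 dB.
Input overshoot = R × output overshoot = 20 dB → input = 0 + 20 = 20 dBV.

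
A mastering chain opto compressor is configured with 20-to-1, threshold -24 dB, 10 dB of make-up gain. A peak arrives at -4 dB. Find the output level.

-13 dB

The input is 20 dB above the -24 dB threshold.
The 20 dB excess becomes 1 dB after 20:1 reduction.
Output = -24 + 1 = -23 dB; make-up adds 10 dB, giving -13 dB.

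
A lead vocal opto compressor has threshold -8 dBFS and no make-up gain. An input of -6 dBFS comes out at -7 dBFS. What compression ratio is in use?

Input overshoot = -6 − (-8) = 2 dB; output overshoot = -7 − (-8) = 1 dB.
Ratio = 2 / 1 = 2.

2:1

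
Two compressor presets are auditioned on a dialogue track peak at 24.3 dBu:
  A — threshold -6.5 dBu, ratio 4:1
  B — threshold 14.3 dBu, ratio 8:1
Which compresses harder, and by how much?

A, by 14.35 dB

A: overshoot 30.8 dB → output overshoot 7.7 dB → GR 23.1 dB.
B: overshoot 10 dB → output overshoot 1.25 dB → GR 8.75 dB.
A applies 14.35 dB more gain reduction.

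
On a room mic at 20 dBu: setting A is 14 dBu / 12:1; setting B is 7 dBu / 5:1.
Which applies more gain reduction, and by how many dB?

B, by 4.9 dB

A: overshoot 6 dB → output overshoot 0.5 dB → GR 5.5 dB.
B: overshoot 13 dB → output overshoot 2.6 dB → GR 10.4 dB.
Difference: 4.9 dB in favour of B.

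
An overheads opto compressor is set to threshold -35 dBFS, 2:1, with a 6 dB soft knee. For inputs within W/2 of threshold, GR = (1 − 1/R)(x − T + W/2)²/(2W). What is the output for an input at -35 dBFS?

x − T + W/2 = -35 − (-35) + 3 = 3.
GR = (1 − 1/2) × 3² / 12 = 0.5 × 9 / 12 = 0.375 dB.
Output = -35 − 0.375 = -35.375 dBFS.

-35.375 dBFS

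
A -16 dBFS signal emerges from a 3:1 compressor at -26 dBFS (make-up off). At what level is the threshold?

Input is 15 dB above T (since output overshoot × R = input overshoot: (-26 − T)·3 = -16 − T gives T = -31 dBFS).
Check: -31 + (-16 − (-31))/3 = -31 + 5 = -26 dBFS. ✓

-31 dBFS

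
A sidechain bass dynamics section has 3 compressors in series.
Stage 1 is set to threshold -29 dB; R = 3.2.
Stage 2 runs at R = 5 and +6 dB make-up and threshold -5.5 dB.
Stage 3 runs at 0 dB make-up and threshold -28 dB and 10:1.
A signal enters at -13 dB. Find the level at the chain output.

-27 dB

Stage 1: -13 dB is 16 dB over -29 dB; at 3.2:1 that becomes 5 dB over, giving -24 dB.
Stage 2: -24 dB is at or below the -5.5 dB threshold — no compression; make-up brings it to -18 dB.
Stage 3: overshoot 10 dB → 10/10 = 1 dB → -27 dB.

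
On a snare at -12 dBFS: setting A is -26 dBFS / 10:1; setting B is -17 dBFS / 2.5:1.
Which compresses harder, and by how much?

A: GR = 14 − 14/10 = 12.6 dB.
B: GR = 5 − 5/2.5 = 3 dB.
Difference: 9.6 dB in favour of A.

A, by 9.6 dB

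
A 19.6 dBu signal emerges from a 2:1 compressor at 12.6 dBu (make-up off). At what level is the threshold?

5.6 dBu

Input is 14 dB above T (since output overshoot × R = input overshoot: (12.6 − T)·2 = 19.6 − T gives T = 5.6 dBu).
Check: 5.6 + (19.6 − 5.6)/2 = 5.6 + 7 = 12.6 dBu. ✓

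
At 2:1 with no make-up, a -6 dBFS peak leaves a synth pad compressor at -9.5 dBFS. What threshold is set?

-13 dBFS

Input is 7 dB above T (since output overshoot × R = input overshoot: (-9.5 − T)·2 = -6 − T gives T = -13 dBFS).
Check: -13 + (-6 − (-13))/2 = -13 + 3.5 = -9.5 dBFS. ✓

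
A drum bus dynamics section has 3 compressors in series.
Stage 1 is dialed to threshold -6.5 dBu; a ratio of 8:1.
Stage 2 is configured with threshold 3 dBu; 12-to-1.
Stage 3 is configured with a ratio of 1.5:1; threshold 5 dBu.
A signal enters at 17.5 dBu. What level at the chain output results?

-3.5 dBu

Stage 1: 24 dB above -6.5 dBu, reduced 8:1 to 3 dB above → -3.5 dBu.
Stage 2: below threshold (-3.5 ≤ 3); passes unchanged; output -3.5 dBu.
Stage 3: -3.5 dBu ≤ 5 dBu, so stage 3 doesn't engage; output -3.5 dBu.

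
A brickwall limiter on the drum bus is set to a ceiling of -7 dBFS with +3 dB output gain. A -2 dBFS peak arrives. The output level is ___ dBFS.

-4 dBFS

A brickwall limiter is an ∞:1 compressor: any input above the ceiling is clamped to -7 dBFS.
Output gain then adds 3 dB: -7 + 3 = -4 dBFS.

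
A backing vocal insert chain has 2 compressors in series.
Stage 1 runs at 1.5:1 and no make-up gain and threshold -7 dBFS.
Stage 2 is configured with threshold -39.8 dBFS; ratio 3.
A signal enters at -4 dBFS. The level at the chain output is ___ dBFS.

-28.2 dBFS

Stage 1: 3 dB above -7 dBFS, reduced 1.5:1 to 2 dB above → -5 dBFS.
Stage 2: 34.8 dB above -39.8 dBFS, reduced 3:1 to 11.6 dB above → -28.2 dBFS.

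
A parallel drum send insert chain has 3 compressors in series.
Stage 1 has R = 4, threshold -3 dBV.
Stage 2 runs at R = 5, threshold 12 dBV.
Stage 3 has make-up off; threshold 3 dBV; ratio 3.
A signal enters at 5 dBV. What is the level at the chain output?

-1 dBV

Stage 1: 8 dB above -3 dBV, reduced 4:1 to 2 dB above → -1 dBV.
Stage 2: -1 dBV is at or below the 12 dBV threshold — no compression; output -1 dBV.
Stage 3: below threshold (-1 ≤ 3); passes unchanged; output -1 dBV.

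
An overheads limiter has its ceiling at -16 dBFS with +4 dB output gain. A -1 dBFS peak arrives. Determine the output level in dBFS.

The limiter clamps the peak to its -16 dBFS ceiling.
Output gain then adds 4 dB: -16 + 4 = -12 dBFS.

-12 dBFS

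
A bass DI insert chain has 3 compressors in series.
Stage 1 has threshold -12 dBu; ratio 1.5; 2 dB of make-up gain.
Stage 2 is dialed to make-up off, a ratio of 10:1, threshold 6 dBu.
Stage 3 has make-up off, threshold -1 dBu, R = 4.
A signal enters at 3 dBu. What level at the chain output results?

-0.75 dBu

Stage 1: 15 dB above -12 dBu, reduced 1.5:1 to 10 dB above → -2 dBu; +2 dB make-up → 0 dBu.
Stage 2: below threshold (0 ≤ 6); passes unchanged; output 0 dBu.
Stage 3: 1 dB above -1 dBu, reduced 4:1 to 0.25 dB above → -0.75 dBu.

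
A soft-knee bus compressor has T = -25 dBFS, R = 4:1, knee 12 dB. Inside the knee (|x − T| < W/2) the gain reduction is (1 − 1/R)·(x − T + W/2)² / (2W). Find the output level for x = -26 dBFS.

-26.78125 dBFS

x − T + W/2 = -26 − (-25) + 6 = 5.
GR = (1 − 1/4) × 5² / 24 = 0.75 × 25 / 24 = 0.78125 dB.
Output = -26 − 0.78125 = -26.78125 dBFS.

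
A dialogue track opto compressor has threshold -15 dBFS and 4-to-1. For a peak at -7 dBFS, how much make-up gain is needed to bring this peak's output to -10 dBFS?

Without make-up, output = threshold + overshoot/4 = -15 + 2 = -13 dBFS.
Gap to target: 3 dB.

3 dB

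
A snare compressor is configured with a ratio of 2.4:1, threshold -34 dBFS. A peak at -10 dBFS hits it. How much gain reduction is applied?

The signal is 24 dB above threshold.
A 2.4:1 ratio leaves 10 dB of that excess.
So the signal is attenuated by 24 − 10 = 14 dB.

14 dB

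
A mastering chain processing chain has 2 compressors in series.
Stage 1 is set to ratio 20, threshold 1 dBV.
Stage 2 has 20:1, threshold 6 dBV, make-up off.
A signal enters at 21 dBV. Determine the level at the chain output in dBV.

2 dBV

Stage 1: 20 dB above 1 dBV, reduced 20:1 to 1 dB above → 2 dBV.
Stage 2: 2 dBV is at or below the 6 dBV threshold — no compression; output 2 dBV.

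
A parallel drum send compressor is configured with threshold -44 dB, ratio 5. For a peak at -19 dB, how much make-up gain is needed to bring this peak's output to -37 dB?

Without make-up, output = threshold + overshoot/5 = -44 + 5 = -39 dB.
Gap to target: 2 dB.

2 dB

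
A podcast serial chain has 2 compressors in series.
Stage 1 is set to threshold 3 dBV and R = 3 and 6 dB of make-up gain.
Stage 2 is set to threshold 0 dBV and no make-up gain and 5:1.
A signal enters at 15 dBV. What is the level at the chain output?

2.6 dBV

Stage 1: 12 dB above 3 dBV, reduced 3:1 to 4 dB above → 7 dBV; +6 dB make-up → 13 dBV.
Stage 2: 13 dB above 0 dBV, reduced 5:1 to 2.6 dB above → 2.6 dBV.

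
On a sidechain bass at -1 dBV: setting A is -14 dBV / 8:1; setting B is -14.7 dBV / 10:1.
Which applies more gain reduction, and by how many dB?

A: 13 dB over, compressed to 1.625 dB over, so 11.375 dB of GR.
B: 13.7 dB over, compressed to 1.37 dB over, so 12.33 dB of GR.
Difference: 0.955 dB in favour of B.

B, by 0.955 dB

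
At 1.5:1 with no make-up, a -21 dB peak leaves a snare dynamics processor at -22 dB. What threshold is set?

Input is 3 dB above T (since output overshoot × R = input overshoot: (-22 − T)·1.5 = -21 − T gives T = -24 dB).
Check: -24 + (-21 − (-24))/1.5 = -24 + 2 = -22 dB. ✓

-24 dB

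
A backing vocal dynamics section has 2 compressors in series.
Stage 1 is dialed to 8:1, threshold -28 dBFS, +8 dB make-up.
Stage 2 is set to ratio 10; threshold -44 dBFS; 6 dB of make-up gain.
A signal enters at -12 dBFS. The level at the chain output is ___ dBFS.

Stage 1: -12 dBFS is 16 dB over -28 dBFS; at 8:1 that becomes 2 dB over, giving -26 dBFS; +8 dB make-up → -18 dBFS.
Stage 2: 26 dB above -44 dBFS, reduced 10:1 to 2.6 dB above → -41.4 dBFS; +6 dB make-up → -35.4 dBFS.

-35.4 dBFS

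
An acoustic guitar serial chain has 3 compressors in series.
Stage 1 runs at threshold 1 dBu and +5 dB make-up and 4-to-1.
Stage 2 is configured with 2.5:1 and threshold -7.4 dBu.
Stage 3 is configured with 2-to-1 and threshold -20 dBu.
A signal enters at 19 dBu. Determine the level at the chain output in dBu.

-10.12 dBu

Stage 1: 19 dBu is 18 dB over 1 dBu; at 4:1 that becomes 4.5 dB over, giving 5.5 dBu; +5 dB make-up → 10.5 dBu.
Stage 2: overshoot 17.9 dB → 17.9/2.5 = 7.16 dB → -0.24 dBu.
Stage 3: overshoot 19.76 dB → 19.76/2 = 9.88 dB → -10.12 dBu.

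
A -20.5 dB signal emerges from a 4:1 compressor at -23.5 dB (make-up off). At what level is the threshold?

-24.5 dB

Input is 4 dB above T (since output overshoot × R = input overshoot: (-23.5 − T)·4 = -20.5 − T gives T = -24.5 dB).
Check: -24.5 + (-20.5 − (-24.5))/4 = -24.5 + 1 = -23.5 dB. ✓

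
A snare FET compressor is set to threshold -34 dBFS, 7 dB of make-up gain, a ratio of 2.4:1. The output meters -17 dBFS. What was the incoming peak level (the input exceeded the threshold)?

-10 dBFS

Remove make-up: -17 − 7 = -24 dBFS.
That's 10 dB above the -34 dBFS threshold.
Before 2.4:1 compression the overshoot was 10 × 2.4 = 24 dB, so input = -34 + 24 = -10 dBFS.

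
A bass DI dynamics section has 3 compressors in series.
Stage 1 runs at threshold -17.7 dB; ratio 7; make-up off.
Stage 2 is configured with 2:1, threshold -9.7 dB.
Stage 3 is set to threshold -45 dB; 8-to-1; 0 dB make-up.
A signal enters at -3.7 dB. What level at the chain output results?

-41.3375 dB

Stage 1: -3.7 dB is 14 dB over -17.7 dB; at 7:1 that becomes 2 dB over, giving -15.7 dB.
Stage 2: below threshold (-15.7 ≤ -9.7); passes unchanged; output -15.7 dB.
Stage 3: 29.3 dB above -45 dB, reduced 8:1 to 3.6625 dB above → -41.3375 dB.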